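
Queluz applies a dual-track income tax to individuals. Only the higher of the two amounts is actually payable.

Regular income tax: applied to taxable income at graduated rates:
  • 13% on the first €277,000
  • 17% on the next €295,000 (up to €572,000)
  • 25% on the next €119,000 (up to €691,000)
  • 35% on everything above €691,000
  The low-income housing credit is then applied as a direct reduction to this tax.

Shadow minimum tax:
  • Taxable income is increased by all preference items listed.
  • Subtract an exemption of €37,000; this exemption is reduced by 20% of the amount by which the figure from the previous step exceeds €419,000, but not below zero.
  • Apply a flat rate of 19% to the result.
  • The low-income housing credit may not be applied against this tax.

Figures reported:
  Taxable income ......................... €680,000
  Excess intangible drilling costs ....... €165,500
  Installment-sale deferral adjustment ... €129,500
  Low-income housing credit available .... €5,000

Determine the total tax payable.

Shadow minimum tax:
  Adjusted income: €680,000 + €165,500 + €129,500 = €975,000
  Exemption: 20% × (€975,000 − €419,000) = €111,200 ≥ €37,000, so the exemption is fully phased out
  Base: €975,000 − €0 = €975,000
  €975,000 × 19% = €185,250

Regular income tax:
  €277,000 × 13% = €36,010
  €295,000 × 17% = €50,150
  €108,000 × 25% = €27,000
  → €113,160
  Less low-income housing credit €5,000 → €108,160

€185,250 > €108,160, so the shadow minimum tax is the binding amount.

€185,250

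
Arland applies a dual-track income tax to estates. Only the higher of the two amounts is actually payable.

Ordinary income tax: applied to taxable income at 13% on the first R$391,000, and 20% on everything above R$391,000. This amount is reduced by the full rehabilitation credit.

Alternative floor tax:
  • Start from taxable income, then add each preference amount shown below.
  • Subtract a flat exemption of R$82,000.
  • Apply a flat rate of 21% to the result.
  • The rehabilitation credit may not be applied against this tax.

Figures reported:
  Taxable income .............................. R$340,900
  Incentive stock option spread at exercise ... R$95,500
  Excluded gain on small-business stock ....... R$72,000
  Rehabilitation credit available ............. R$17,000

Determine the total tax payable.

Ordinary income tax:
  R$340,900 × 13% = R$44,317
  Less rehabilitation credit R$17,000 → R$27,317

Alternative floor tax:
  Adjusted income: R$340,900 + R$95,500 + R$72,000 = R$508,400
  Less exemption R$82,000 → base R$426,400
  R$426,400 × 21% = R$89,544

R$89,544 > R$27,317, so the alternative floor tax is the binding amount.

R$89,544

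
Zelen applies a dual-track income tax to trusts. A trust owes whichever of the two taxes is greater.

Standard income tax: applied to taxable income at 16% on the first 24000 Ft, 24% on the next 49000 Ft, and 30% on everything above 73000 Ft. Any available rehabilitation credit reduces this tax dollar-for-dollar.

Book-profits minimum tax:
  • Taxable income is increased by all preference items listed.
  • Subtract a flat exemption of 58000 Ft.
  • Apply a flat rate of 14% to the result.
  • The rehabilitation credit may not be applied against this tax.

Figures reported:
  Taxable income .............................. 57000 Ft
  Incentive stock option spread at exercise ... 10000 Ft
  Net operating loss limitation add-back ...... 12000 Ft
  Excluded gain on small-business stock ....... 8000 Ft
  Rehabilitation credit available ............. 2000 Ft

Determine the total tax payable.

9760 Ft

Book-profits minimum tax:
  Adjusted income: 57000 Ft + 10000 Ft + 12000 Ft + 8000 Ft = 87000 Ft
  Less exemption 58000 Ft → base 29000 Ft
  29000 Ft × 14% = 4060 Ft

Standard income tax:
  24000 Ft × 16% = 3840 Ft
  33000 Ft × 24% = 7920 Ft
  → 11760 Ft
  Less rehabilitation credit 2000 Ft → 9760 Ft

9760 Ft > 4060 Ft, so the standard income tax governs.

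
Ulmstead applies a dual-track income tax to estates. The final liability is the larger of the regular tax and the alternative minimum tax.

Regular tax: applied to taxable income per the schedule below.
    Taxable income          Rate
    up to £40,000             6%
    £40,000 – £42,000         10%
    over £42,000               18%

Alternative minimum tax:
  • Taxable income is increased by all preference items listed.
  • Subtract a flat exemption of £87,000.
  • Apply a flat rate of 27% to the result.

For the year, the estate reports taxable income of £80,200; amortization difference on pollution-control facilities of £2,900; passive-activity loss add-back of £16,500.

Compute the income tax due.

Regular tax:
  £40,000 × 6% = £2,400
  £2,000 × 10% = £200
  £38,200 × 18% = £6,876
  → £9,476

Alternative minimum tax:
  Adjusted income: £80,200 + £2,900 + £16,500 = £99,600
  Less exemption £87,000 → base £12,600
  £12,600 × 27% = £3,402

£9,476 > £3,402, so the regular tax governs.

£9,476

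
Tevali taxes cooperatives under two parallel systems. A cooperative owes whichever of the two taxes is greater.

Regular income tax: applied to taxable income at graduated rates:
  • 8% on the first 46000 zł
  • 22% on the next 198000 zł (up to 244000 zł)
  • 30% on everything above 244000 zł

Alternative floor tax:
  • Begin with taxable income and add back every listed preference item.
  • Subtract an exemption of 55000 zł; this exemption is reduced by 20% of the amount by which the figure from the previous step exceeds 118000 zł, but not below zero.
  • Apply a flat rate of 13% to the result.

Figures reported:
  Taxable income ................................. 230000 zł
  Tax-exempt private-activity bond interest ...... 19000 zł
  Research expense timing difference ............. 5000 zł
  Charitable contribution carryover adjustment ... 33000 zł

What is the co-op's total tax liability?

44160 zł

Alternative floor tax:
  Adjusted income: 230000 zł + 19000 zł + 5000 zł + 33000 zł = 287000 zł
  Exemption: 55000 zł − 20% × (287000 zł − 118000 zł) = 55000 zł − 33800 zł = 21200 zł
  Base: 287000 zł − 21200 zł = 265800 zł
  265800 zł × 13% = 34554 zł

Regular income tax:
  46000 zł × 8% = 3680 zł
  184000 zł × 22% = 40480 zł
  → 44160 zł

44160 zł > 34554 zł, so the regular income tax governs.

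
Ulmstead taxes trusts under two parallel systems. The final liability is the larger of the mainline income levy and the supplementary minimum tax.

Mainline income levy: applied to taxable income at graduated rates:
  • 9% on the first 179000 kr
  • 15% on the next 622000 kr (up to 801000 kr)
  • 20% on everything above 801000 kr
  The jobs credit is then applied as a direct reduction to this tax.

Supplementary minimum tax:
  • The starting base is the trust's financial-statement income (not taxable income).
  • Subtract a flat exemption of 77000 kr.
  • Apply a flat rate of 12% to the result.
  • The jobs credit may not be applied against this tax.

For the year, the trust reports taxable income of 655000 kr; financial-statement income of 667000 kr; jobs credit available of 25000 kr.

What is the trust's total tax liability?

Mainline income levy:
  179000 kr × 9% = 16110 kr
  476000 kr × 15% = 71400 kr
  → 87510 kr
  Less jobs credit 25000 kr → 62510 kr

Supplementary minimum tax:
  Base (financial-statement income): 667000 kr
  Less exemption 77000 kr → base 590000 kr
  590000 kr × 12% = 70800 kr

70800 kr > 62510 kr, so the supplementary minimum tax is the binding amount.

70800 kr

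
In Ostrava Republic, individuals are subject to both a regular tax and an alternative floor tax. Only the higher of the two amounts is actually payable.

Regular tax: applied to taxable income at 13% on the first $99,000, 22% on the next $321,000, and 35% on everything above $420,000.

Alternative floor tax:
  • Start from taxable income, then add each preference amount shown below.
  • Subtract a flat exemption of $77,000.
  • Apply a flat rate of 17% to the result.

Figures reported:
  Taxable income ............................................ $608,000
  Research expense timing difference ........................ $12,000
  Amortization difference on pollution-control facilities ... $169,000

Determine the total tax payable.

$149,290

Regular tax:
  $99,000 × 13% = $12,870
  $321,000 × 22% = $70,620
  $188,000 × 35% = $65,800
  → $149,290

Alternative floor tax:
  Adjusted income: $608,000 + $12,000 + $169,000 = $789,000
  Less exemption $77,000 → base $712,000
  $712,000 × 17% = $121,040

$149,290 > $121,040, so the regular tax governs.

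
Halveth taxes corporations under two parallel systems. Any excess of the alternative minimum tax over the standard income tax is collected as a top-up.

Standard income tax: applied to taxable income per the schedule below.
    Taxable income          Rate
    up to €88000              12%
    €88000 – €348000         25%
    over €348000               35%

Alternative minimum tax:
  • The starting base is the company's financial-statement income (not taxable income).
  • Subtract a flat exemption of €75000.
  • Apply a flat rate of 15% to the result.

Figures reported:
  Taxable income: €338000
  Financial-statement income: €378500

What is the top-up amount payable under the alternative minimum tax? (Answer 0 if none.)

€0

Standard income tax:
  €88000 × 12% = €10560
  €250000 × 25% = €62500
  → €73060

Alternative minimum tax:
  Base (financial-statement income): €378500
  Less exemption €75000 → base €303500
  €303500 × 15% = €45525

€45525 ≤ €73060, so no add-on is due.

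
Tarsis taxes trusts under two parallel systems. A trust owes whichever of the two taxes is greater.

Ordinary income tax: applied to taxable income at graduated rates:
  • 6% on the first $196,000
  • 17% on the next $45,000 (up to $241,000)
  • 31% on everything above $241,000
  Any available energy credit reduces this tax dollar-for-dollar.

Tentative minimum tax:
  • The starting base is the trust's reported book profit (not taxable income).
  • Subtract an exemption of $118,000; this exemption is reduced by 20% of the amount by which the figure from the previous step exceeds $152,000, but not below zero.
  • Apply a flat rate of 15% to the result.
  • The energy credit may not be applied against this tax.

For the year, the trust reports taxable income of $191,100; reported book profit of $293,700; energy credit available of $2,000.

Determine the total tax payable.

Tentative minimum tax:
  Base (reported book profit): $293,700
  Exemption: $118,000 − 20% × ($293,700 − $152,000) = $118,000 − $28,340 = $89,660
  Base: $293,700 − $89,660 = $204,040
  $204,040 × 15% = $30,606

Ordinary income tax:
  $191,100 × 6% = $11,466
  Less energy credit $2,000 → $9,466

$30,606 > $9,466, so the tentative minimum tax is the binding amount.

$30,606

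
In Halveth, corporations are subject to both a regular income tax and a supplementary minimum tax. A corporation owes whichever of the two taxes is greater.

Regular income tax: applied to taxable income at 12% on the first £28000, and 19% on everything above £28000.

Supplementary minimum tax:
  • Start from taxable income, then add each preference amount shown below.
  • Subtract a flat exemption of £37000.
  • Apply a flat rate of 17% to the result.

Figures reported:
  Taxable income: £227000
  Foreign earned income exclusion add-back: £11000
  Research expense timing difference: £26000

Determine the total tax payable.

Regular income tax:
  £28000 × 12% = £3360
  £199000 × 19% = £37810
  → £41170

Supplementary minimum tax:
  Adjusted income: £227000 + £11000 + £26000 = £264000
  Less exemption £37000 → base £227000
  £227000 × 17% = £38590

£41170 > £38590, so the regular income tax governs.

£41170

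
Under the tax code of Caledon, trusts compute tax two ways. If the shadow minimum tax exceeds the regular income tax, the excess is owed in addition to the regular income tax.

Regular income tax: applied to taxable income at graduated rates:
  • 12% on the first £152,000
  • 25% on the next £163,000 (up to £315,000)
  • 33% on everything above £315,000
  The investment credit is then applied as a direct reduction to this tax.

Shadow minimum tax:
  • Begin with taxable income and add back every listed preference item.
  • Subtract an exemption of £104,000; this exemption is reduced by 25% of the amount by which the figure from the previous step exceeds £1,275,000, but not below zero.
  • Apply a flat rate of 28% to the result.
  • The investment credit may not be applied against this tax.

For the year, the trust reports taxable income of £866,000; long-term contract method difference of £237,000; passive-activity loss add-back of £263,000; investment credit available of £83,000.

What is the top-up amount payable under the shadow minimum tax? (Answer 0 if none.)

£201,910

Regular income tax:
  £152,000 × 12% = £18,240
  £163,000 × 25% = £40,750
  £551,000 × 33% = £181,830
  → £240,820
  Less investment credit £83,000 → £157,820

Shadow minimum tax:
  Adjusted income: £866,000 + £237,000 + £263,000 = £1,366,000
  Exemption: £104,000 − 25% × (£1,366,000 − £1,275,000) = £104,000 − £22,750 = £81,250
  Base: £1,366,000 − £81,250 = £1,284,750
  £1,284,750 × 28% = £359,730

Excess of shadow minimum tax over regular income tax: £359,730 − £157,820 = £201,910.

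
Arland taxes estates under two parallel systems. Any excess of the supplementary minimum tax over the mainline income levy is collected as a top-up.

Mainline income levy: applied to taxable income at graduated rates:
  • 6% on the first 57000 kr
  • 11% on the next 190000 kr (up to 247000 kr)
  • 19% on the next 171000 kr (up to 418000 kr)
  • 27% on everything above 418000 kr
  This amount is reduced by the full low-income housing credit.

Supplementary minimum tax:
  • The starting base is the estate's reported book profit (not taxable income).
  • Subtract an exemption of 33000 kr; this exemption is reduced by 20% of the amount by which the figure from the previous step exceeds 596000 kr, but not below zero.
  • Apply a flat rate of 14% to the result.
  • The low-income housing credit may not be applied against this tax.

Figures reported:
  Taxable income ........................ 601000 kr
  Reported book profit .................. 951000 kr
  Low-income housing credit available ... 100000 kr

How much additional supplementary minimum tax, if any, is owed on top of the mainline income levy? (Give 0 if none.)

126920 kr

Supplementary minimum tax:
  Base (reported book profit): 951000 kr
  Exemption: 20% × (951000 kr − 596000 kr) = 71000 kr ≥ 33000 kr, so the exemption is fully phased out
  Base: 951000 kr − 0 kr = 951000 kr
  951000 kr × 14% = 133140 kr

Mainline income levy:
  57000 kr × 6% = 3420 kr
  190000 kr × 11% = 20900 kr
  171000 kr × 19% = 32490 kr
  183000 kr × 27% = 49410 kr
  → 106220 kr
  Less low-income housing credit 100000 kr → 6220 kr

Excess of supplementary minimum tax over mainline income levy: 133140 kr − 6220 kr = 126920 kr.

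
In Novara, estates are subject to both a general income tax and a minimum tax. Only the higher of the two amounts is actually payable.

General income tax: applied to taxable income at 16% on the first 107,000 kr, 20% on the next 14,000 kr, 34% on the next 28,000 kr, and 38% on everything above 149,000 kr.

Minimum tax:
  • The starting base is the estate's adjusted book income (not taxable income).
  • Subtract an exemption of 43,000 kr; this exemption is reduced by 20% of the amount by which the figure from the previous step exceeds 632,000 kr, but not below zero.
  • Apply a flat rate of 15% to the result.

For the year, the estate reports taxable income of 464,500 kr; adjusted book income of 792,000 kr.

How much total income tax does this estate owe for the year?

149,330 kr

General income tax:
  107,000 kr × 16% = 17,120 kr
  14,000 kr × 20% = 2,800 kr
  28,000 kr × 34% = 9,520 kr
  315,500 kr × 38% = 119,890 kr
  → 149,330 kr

Minimum tax:
  Base (adjusted book income): 792,000 kr
  Exemption: 43,000 kr − 20% × (792,000 kr − 632,000 kr) = 43,000 kr − 32,000 kr = 11,000 kr
  Base: 792,000 kr − 11,000 kr = 781,000 kr
  781,000 kr × 15% = 117,150 kr

149,330 kr > 117,150 kr, so the general income tax governs.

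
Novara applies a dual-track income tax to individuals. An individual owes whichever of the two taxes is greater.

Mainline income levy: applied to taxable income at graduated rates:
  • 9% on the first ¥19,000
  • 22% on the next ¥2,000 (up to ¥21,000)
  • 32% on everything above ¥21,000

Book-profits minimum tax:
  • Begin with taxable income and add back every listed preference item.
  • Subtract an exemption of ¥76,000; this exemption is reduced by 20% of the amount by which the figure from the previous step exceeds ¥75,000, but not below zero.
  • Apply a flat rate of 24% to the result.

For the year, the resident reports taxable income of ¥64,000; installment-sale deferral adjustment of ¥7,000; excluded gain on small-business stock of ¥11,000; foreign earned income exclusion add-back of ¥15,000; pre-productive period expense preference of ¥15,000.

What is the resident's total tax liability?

Book-profits minimum tax:
  Adjusted income: ¥64,000 + ¥7,000 + ¥11,000 + ¥15,000 + ¥15,000 = ¥112,000
  Exemption: ¥76,000 − 20% × (¥112,000 − ¥75,000) = ¥76,000 − ¥7,400 = ¥68,600
  Base: ¥112,000 − ¥68,600 = ¥43,400
  ¥43,400 × 24% = ¥10,416

Mainline income levy:
  ¥19,000 × 9% = ¥1,710
  ¥2,000 × 22% = ¥440
  ¥43,000 × 32% = ¥13,760
  → ¥15,910

¥15,910 > ¥10,416, so the mainline income levy governs.

¥15,910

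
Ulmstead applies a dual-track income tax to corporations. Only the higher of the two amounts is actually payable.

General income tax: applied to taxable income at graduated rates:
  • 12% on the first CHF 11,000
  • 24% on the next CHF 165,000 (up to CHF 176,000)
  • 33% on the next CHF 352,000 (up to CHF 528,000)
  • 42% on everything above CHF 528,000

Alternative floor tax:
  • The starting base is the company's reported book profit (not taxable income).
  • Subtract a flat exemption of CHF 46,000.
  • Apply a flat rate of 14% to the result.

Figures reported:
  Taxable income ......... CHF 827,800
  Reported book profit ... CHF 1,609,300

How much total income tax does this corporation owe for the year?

CHF 282,996

General income tax:
  CHF 11,000 × 12% = CHF 1,320
  CHF 165,000 × 24% = CHF 39,600
  CHF 352,000 × 33% = CHF 116,160
  CHF 299,800 × 42% = CHF 125,916
  → CHF 282,996

Alternative floor tax:
  Base (reported book profit): CHF 1,609,300
  Less exemption CHF 46,000 → base CHF 1,563,300
  CHF 1,563,300 × 14% = CHF 218,862

CHF 282,996 > CHF 218,862, so the general income tax governs.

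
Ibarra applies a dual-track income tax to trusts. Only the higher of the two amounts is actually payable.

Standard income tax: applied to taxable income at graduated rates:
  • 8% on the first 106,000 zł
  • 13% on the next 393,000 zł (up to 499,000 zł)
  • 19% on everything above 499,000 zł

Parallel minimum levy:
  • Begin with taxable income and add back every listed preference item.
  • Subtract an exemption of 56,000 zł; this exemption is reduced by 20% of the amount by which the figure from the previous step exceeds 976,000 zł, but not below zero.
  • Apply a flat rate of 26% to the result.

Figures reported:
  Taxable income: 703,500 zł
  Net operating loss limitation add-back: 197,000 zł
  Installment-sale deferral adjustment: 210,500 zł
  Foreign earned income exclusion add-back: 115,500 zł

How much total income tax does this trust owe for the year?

Parallel minimum levy:
  Adjusted income: 703,500 zł + 197,000 zł + 210,500 zł + 115,500 zł = 1,226,500 zł
  Exemption: 56,000 zł − 20% × (1,226,500 zł − 976,000 zł) = 56,000 zł − 50,100 zł = 5,900 zł
  Base: 1,226,500 zł − 5,900 zł = 1,220,600 zł
  1,220,600 zł × 26% = 317,356 zł

Standard income tax:
  106,000 zł × 8% = 8,480 zł
  393,000 zł × 13% = 51,090 zł
  204,500 zł × 19% = 38,855 zł
  → 98,425 zł

317,356 zł > 98,425 zł, so the parallel minimum levy is the binding amount.

317,356 zł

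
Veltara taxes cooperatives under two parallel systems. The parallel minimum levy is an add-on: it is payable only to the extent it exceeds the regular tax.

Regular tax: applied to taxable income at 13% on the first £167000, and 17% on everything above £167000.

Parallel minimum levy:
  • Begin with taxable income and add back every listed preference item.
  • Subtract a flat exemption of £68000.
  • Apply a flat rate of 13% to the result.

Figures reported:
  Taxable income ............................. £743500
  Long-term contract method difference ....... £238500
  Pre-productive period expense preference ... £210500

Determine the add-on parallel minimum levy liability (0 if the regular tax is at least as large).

£26470

Regular tax:
  £167000 × 13% = £21710
  £576500 × 17% = £98005
  → £119715

Parallel minimum levy:
  Adjusted income: £743500 + £238500 + £210500 = £1192500
  Less exemption £68000 → base £1124500
  £1124500 × 13% = £146185

Excess of parallel minimum levy over regular tax: £146185 − £119715 = £26470.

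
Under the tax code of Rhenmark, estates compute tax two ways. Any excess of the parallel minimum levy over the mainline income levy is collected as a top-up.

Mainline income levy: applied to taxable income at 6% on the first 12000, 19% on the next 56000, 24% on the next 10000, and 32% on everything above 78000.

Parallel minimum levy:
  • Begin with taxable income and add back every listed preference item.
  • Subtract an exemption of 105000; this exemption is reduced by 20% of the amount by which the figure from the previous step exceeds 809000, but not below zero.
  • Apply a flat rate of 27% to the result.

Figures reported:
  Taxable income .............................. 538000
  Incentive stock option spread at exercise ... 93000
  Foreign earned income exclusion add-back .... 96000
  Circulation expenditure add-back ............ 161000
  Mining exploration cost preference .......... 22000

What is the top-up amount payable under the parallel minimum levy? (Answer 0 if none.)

61844

Parallel minimum levy:
  Adjusted income: 538000 + 93000 + 96000 + 161000 + 22000 = 910000
  Exemption: 105000 − 20% × (910000 − 809000) = 105000 − 20200 = 84800
  Base: 910000 − 84800 = 825200
  825200 × 27% = 222804

Mainline income levy:
  12000 × 6% = 720
  56000 × 19% = 10640
  10000 × 24% = 2400
  460000 × 32% = 147200
  → 160960

Excess of parallel minimum levy over mainline income levy: 222804 − 160960 = 61844.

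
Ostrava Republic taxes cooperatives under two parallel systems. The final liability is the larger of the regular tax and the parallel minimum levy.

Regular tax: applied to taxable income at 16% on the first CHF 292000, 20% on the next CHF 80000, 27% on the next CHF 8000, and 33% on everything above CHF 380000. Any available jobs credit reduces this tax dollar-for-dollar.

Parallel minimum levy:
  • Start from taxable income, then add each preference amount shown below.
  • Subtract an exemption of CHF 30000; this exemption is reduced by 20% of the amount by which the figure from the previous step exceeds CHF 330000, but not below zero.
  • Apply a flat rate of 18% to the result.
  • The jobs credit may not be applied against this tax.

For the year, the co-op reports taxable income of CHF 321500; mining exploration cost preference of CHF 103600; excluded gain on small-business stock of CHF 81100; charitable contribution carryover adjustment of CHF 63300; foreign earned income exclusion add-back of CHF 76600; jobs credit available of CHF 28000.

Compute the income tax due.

CHF 116298

Regular tax:
  CHF 292000 × 16% = CHF 46720
  CHF 29500 × 20% = CHF 5900
  → CHF 52620
  Less jobs credit CHF 28000 → CHF 24620

Parallel minimum levy:
  Adjusted income: CHF 321500 + CHF 103600 + CHF 81100 + CHF 63300 + CHF 76600 = CHF 646100
  Exemption: 20% × (CHF 646100 − CHF 330000) = CHF 63220 ≥ CHF 30000, so the exemption is fully phased out
  Base: CHF 646100 − CHF 0 = CHF 646100
  CHF 646100 × 18% = CHF 116298

CHF 116298 > CHF 24620, so the parallel minimum levy is the binding amount.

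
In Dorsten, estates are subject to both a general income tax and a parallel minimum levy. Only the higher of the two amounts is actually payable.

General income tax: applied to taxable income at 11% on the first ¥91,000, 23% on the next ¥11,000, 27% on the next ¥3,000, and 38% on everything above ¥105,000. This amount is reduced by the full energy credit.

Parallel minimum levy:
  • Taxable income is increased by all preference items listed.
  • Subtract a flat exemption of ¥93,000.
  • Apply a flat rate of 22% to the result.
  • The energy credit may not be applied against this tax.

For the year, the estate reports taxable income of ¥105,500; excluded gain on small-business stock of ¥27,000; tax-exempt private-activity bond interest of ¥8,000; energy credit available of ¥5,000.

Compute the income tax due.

¥10,450

General income tax:
  ¥91,000 × 11% = ¥10,010
  ¥11,000 × 23% = ¥2,530
  ¥3,000 × 27% = ¥810
  ¥500 × 38% = ¥190
  → ¥13,540
  Less energy credit ¥5,000 → ¥8,540

Parallel minimum levy:
  Adjusted income: ¥105,500 + ¥27,000 + ¥8,000 = ¥140,500
  Less exemption ¥93,000 → base ¥47,500
  ¥47,500 × 22% = ¥10,450

¥10,450 > ¥8,540, so the parallel minimum levy is the binding amount.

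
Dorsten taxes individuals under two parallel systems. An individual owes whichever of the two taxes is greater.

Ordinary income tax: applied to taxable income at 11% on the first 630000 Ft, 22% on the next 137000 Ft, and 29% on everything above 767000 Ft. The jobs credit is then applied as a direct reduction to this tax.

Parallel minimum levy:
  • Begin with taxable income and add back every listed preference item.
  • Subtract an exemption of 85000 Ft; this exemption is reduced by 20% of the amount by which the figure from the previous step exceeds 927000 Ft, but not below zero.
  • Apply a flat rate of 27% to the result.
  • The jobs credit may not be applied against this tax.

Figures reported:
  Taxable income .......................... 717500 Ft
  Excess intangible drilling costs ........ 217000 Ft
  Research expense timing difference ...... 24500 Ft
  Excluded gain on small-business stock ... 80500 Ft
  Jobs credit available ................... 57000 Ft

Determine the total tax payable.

263790 Ft

Parallel minimum levy:
  Adjusted income: 717500 Ft + 217000 Ft + 24500 Ft + 80500 Ft = 1039500 Ft
  Exemption: 85000 Ft − 20% × (1039500 Ft − 927000 Ft) = 85000 Ft − 22500 Ft = 62500 Ft
  Base: 1039500 Ft − 62500 Ft = 977000 Ft
  977000 Ft × 27% = 263790 Ft

Ordinary income tax:
  630000 Ft × 11% = 69300 Ft
  87500 Ft × 22% = 19250 Ft
  → 88550 Ft
  Less jobs credit 57000 Ft → 31550 Ft

263790 Ft > 31550 Ft, so the parallel minimum levy is the binding amount.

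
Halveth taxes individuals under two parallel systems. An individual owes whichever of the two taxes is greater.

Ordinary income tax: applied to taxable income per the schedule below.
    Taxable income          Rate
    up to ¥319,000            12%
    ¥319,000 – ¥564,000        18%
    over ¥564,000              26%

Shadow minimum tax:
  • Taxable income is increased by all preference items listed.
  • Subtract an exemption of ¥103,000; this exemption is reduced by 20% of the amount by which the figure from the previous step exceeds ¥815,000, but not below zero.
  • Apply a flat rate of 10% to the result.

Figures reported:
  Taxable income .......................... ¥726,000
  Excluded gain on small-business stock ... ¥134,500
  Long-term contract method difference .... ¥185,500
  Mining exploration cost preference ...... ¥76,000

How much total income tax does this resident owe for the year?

Shadow minimum tax:
  Adjusted income: ¥726,000 + ¥134,500 + ¥185,500 + ¥76,000 = ¥1,122,000
  Exemption: ¥103,000 − 20% × (¥1,122,000 − ¥815,000) = ¥103,000 − ¥61,400 = ¥41,600
  Base: ¥1,122,000 − ¥41,600 = ¥1,080,400
  ¥1,080,400 × 10% = ¥108,040

Ordinary income tax:
  ¥319,000 × 12% = ¥38,280
  ¥245,000 × 18% = ¥44,100
  ¥162,000 × 26% = ¥42,120
  → ¥124,500

¥124,500 > ¥108,040, so the ordinary income tax governs.

¥124,500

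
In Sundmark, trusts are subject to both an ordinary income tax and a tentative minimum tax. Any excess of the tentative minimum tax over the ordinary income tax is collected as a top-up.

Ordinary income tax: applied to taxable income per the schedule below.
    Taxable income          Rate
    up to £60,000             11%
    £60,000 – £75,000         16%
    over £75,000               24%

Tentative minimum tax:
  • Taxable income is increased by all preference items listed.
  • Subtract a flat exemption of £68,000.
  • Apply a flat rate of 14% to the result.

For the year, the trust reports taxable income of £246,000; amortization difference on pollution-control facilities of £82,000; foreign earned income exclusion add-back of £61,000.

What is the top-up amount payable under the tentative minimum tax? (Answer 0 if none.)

Ordinary income tax:
  £60,000 × 11% = £6,600
  £15,000 × 16% = £2,400
  £171,000 × 24% = £41,040
  → £50,040

Tentative minimum tax:
  Adjusted income: £246,000 + £82,000 + £61,000 = £389,000
  Less exemption £68,000 → base £321,000
  £321,000 × 14% = £44,940

£44,940 ≤ £50,040, so no add-on is due.

£0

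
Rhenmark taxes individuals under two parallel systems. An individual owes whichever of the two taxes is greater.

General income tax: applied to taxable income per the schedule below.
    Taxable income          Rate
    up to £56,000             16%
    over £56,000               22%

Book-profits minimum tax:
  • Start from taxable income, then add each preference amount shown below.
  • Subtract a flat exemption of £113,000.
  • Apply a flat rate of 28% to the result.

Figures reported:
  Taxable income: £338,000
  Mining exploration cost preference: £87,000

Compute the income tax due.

£87,360

General income tax:
  £56,000 × 16% = £8,960
  £282,000 × 22% = £62,040
  → £71,000

Book-profits minimum tax:
  Adjusted income: £338,000 + £87,000 = £425,000
  Less exemption £113,000 → base £312,000
  £312,000 × 28% = £87,360

£87,360 > £71,000, so the book-profits minimum tax is the binding amount.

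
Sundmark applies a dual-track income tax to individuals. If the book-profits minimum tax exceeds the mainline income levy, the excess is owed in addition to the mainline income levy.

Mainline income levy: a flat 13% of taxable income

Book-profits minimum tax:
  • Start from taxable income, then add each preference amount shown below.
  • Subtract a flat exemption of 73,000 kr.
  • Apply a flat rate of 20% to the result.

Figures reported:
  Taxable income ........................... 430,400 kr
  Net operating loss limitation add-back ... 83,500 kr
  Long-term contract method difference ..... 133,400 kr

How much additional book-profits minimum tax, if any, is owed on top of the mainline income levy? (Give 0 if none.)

Mainline income levy:
  430,400 kr × 13% = 55,952 kr

Book-profits minimum tax:
  Adjusted income: 430,400 kr + 83,500 kr + 133,400 kr = 647,300 kr
  Less exemption 73,000 kr → base 574,300 kr
  574,300 kr × 20% = 114,860 kr

Excess of book-profits minimum tax over mainline income levy: 114,860 kr − 55,952 kr = 58,908 kr.

58,908 kr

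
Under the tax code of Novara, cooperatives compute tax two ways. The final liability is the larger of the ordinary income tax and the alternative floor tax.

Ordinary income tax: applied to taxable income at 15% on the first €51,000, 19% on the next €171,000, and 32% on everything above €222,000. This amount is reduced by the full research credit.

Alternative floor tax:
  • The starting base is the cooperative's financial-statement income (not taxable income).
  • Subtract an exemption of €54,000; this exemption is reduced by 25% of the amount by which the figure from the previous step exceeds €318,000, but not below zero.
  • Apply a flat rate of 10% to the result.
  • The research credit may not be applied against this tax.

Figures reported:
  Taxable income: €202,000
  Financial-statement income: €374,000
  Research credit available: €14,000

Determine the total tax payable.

Alternative floor tax:
  Base (financial-statement income): €374,000
  Exemption: €54,000 − 25% × (€374,000 − €318,000) = €54,000 − €14,000 = €40,000
  Base: €374,000 − €40,000 = €334,000
  €334,000 × 10% = €33,400

Ordinary income tax:
  €51,000 × 15% = €7,650
  €151,000 × 19% = €28,690
  → €36,340
  Less research credit €14,000 → €22,340

€33,400 > €22,340, so the alternative floor tax is the binding amount.

€33,400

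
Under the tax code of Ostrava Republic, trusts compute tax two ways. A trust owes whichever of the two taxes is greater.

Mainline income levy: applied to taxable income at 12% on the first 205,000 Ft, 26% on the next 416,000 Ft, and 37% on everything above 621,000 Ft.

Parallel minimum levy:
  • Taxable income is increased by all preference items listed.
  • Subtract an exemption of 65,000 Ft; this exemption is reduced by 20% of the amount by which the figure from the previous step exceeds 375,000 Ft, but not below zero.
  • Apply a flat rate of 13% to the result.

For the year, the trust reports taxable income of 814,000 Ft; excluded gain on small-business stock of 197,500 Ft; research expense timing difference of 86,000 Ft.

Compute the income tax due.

204,170 Ft

Parallel minimum levy:
  Adjusted income: 814,000 Ft + 197,500 Ft + 86,000 Ft = 1,097,500 Ft
  Exemption: 20% × (1,097,500 Ft − 375,000 Ft) = 144,500 Ft ≥ 65,000 Ft, so the exemption is fully phased out
  Base: 1,097,500 Ft − 0 Ft = 1,097,500 Ft
  1,097,500 Ft × 13% = 142,675 Ft

Mainline income levy:
  205,000 Ft × 12% = 24,600 Ft
  416,000 Ft × 26% = 108,160 Ft
  193,000 Ft × 37% = 71,410 Ft
  → 204,170 Ft

204,170 Ft > 142,675 Ft, so the mainline income levy governs.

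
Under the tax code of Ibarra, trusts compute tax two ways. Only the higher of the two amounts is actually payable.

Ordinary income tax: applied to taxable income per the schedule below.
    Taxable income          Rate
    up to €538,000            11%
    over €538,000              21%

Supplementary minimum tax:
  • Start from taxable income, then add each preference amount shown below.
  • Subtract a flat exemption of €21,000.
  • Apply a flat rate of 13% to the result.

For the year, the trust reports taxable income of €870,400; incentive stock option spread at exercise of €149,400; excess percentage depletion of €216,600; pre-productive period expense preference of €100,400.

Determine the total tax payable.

€171,054

Ordinary income tax:
  €538,000 × 11% = €59,180
  €332,400 × 21% = €69,804
  → €128,984

Supplementary minimum tax:
  Adjusted income: €870,400 + €149,400 + €216,600 + €100,400 = €1,336,800
  Less exemption €21,000 → base €1,315,800
  €1,315,800 × 13% = €171,054

€171,054 > €128,984, so the supplementary minimum tax is the binding amount.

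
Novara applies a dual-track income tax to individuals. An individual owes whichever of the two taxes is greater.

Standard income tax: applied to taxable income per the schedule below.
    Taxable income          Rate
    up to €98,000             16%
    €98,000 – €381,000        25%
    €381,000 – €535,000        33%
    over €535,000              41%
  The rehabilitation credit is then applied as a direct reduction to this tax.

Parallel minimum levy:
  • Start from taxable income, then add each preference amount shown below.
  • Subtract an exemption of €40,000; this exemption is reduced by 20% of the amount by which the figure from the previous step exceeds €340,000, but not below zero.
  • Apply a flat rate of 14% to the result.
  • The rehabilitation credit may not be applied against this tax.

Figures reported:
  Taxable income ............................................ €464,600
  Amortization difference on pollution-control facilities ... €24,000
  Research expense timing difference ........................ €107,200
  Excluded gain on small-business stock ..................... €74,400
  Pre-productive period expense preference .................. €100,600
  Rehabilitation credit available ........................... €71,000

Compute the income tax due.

€107,912

Standard income tax:
  €98,000 × 16% = €15,680
  €283,000 × 25% = €70,750
  €83,600 × 33% = €27,588
  → €114,018
  Less rehabilitation credit €71,000 → €43,018

Parallel minimum levy:
  Adjusted income: €464,600 + €24,000 + €107,200 + €74,400 + €100,600 = €770,800
  Exemption: 20% × (€770,800 − €340,000) = €86,160 ≥ €40,000, so the exemption is fully phased out
  Base: €770,800 − €0 = €770,800
  €770,800 × 14% = €107,912

€107,912 > €43,018, so the parallel minimum levy is the binding amount.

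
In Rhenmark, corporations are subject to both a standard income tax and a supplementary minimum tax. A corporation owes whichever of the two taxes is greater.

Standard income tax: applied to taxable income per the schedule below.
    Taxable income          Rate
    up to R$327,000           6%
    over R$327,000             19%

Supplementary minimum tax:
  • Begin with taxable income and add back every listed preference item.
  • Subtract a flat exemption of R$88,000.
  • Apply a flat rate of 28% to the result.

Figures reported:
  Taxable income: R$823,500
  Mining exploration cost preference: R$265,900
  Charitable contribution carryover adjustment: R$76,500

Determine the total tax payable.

Supplementary minimum tax:
  Adjusted income: R$823,500 + R$265,900 + R$76,500 = R$1,165,900
  Less exemption R$88,000 → base R$1,077,900
  R$1,077,900 × 28% = R$301,812

Standard income tax:
  R$327,000 × 6% = R$19,620
  R$496,500 × 19% = R$94,335
  → R$113,955

R$301,812 > R$113,955, so the supplementary minimum tax is the binding amount.

R$301,812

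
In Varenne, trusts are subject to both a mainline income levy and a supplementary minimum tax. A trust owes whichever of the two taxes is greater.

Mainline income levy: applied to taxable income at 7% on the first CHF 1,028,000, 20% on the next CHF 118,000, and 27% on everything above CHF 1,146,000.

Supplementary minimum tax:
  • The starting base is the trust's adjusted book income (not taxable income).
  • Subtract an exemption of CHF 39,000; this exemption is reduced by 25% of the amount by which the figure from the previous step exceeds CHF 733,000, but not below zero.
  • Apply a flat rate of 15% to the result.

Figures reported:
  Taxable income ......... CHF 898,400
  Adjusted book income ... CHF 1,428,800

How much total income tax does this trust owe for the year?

Supplementary minimum tax:
  Base (adjusted book income): CHF 1,428,800
  Exemption: 25% × (CHF 1,428,800 − CHF 733,000) = CHF 173,950 ≥ CHF 39,000, so the exemption is fully phased out
  Base: CHF 1,428,800 − CHF 0 = CHF 1,428,800
  CHF 1,428,800 × 15% = CHF 214,320

Mainline income levy:
  CHF 898,400 × 7% = CHF 62,888

CHF 214,320 > CHF 62,888, so the supplementary minimum tax is the binding amount.

CHF 214,320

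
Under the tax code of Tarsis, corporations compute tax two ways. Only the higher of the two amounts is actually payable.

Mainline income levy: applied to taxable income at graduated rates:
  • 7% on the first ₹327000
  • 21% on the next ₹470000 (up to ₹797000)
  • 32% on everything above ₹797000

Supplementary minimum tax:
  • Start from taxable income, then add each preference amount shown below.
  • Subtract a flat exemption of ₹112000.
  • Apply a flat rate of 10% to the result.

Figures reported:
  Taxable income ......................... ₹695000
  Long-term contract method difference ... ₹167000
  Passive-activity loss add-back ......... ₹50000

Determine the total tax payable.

₹100170

Mainline income levy:
  ₹327000 × 7% = ₹22890
  ₹368000 × 21% = ₹77280
  → ₹100170

Supplementary minimum tax:
  Adjusted income: ₹695000 + ₹167000 + ₹50000 = ₹912000
  Less exemption ₹112000 → base ₹800000
  ₹800000 × 10% = ₹80000

₹100170 > ₹80000, so the mainline income levy governs.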